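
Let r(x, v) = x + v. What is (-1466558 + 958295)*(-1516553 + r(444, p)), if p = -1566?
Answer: 771378048525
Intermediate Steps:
r(x, v) = v + x
(-1466558 + 958295)*(-1516553 + r(444, p)) = (-1466558 + 958295)*(-1516553 + (-1566 + 444)) = -508263*(-1516553 - 1122) = -508263*(-1517675) = 771378048525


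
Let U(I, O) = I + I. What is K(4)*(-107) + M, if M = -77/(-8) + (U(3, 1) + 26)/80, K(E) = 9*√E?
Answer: -76639/40 ≈ -1916.0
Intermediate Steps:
U(I, O) = 2*I
M = 401/40 (M = -77/(-8) + (2*3 + 26)/80 = -77*(-⅛) + (6 + 26)*(1/80) = 77/8 + 32*(1/80) = 77/8 + ⅖ = 401/40 ≈ 10.025)
K(4)*(-107) + M = (9*√4)*(-107) + 401/40 = (9*2)*(-107) + 401/40 = 18*(-107) + 401/40 = -1926 + 401/40 = -76639/40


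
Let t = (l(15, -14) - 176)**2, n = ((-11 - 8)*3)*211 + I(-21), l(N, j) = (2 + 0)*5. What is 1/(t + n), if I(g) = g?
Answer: 1/15508 ≈ 6.4483e-5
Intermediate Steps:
l(N, j) = 10 (l(N, j) = 2*5 = 10)
n = -12048 (n = ((-11 - 8)*3)*211 - 21 = -19*3*211 - 21 = -57*211 - 21 = -12027 - 21 = -12048)
t = 27556 (t = (10 - 176)**2 = (-166)**2 = 27556)
1/(t + n) = 1/(27556 - 12048) = 1/15508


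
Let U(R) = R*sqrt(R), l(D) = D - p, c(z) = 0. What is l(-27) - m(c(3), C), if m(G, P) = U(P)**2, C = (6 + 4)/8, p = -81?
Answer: 3331/64 ≈ 52.047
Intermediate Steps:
l(D) = 81 + D (l(D) = D - 1*(-81) = D + 81 = 81 + D)
U(R) = R**(3/2)
C = 5/4 (C = 10*(1/8) = 5/4 ≈ 1.2500)
m(G, P) = P**3 (m(G, P) = (P**(3/2))**2 = P**3)
l(-27) - m(c(3), C) = (81 - 27) - (5/4)**3 = 54 - 1*125/64 = 54 - 125/64 = 3331/64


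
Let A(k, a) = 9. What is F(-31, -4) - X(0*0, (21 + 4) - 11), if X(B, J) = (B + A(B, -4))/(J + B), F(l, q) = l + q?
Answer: -499/14 ≈ -35.643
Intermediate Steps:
X(B, J) = (9 + B)/(B + J) (X(B, J) = (B + 9)/(J + B) = (9 + B)/(B + J))
F(-31, -4) - X(0*0, (21 + 4) - 11) = (-31 - 4) - (9 + 0*0)/(0*0 + ((21 + 4) - 11)) = -35 - (9 + 0)/(0 + (25 - 11)) = -35 - 9/(0 + 14) = -35 - 9/14 = -499/14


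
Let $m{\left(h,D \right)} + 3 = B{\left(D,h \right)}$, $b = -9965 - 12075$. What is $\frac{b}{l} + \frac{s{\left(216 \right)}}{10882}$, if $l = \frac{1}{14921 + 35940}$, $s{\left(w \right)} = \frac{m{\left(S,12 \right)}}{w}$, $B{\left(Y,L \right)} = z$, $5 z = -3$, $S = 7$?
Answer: $- \frac{731907937204801}{652920} \approx -1.121 \cdot 10^{9}$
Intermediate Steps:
$z = - \frac{3}{5}$ ($z = \frac{1}{5} \left(-3\right) = - \frac{3}{5} \approx -0.6$)
$B{\left(Y,L \right)} = - \frac{3}{5}$
$b = -22040$ ($b = -9965 - 12075 = -22040$)
$m{\left(h,D \right)} = - \frac{18}{5}$ ($m{\left(h,D \right)} = -3 - \frac{3}{5} = - \frac{18}{5}$)
$s{\left(w \right)} = - \frac{18}{5 w}$
$l = \frac{1}{50861} \approx 1.9661 \cdot 10^{-5}$
$\frac{b}{l} + \frac{s{\left(216 \right)}}{10882} = - 22040 \frac{1}{\frac{1}{50861}} + \frac{\left(- \frac{18}{5}\right) \frac{1}{216}}{10882} = \left(-22040\right) 50861 + \left(- \frac{18}{5}\right) \frac{1}{216} \cdot \frac{1}{10882} = -1120976440 - \frac{1}{652920} = - \frac{731907937204801}{652920}$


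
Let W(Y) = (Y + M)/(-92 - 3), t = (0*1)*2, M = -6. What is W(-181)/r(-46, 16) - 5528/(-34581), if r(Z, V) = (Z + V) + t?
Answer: 1032017/10950650 ≈ 0.094243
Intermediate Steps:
t = 0 (t = 0*2 = 0)
W(Y) = 6/95 - Y/95 (W(Y) = (Y - 6)/(-92 - 3) = (-6 + Y)/(-95) = (-6 + Y)*(-1/95) = 6/95 - Y/95)
r(Z, V) = V + Z (r(Z, V) = (Z + V) + 0 = (V + Z) + 0 = V + Z)
W(-181)/r(-46, 16) - 5528/(-34581) = (6/95 - 1/95*(-181))/(16 - 46) - 5528/(-34581) = (6/95 + 181/95)/(-30) - 5528*(-1/34581) = (187/95)*(-1/30) + 5528/34581 = -187/2850 + 5528/34581 = 1032017/10950650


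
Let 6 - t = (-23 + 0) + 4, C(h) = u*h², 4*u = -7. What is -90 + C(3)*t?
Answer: -1935/4 ≈ -483.75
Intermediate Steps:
u = -7/4 (u = (¼)*(-7) = -7/4 ≈ -1.7500)
C(h) = -7*h²/4
t = 25 (t = 6 - ((-23 + 0) + 4) = 6 - (-23 + 4) = 6 - 1*(-19) = 6 + 19 = 25)
-90 + C(3)*t = -90 - 7/4*3²*25 = -90 - 7/4*9*25 = -90 - 63/4*25 = -90 - 1575/4 = -1935/4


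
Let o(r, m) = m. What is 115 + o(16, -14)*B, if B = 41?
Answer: -459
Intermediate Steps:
115 + o(16, -14)*B = 115 - 14*41 = 115 - 574 = -459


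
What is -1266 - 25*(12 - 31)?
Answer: -791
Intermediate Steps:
-1266 - 25*(12 - 31) = -1266 - 25*(-19) = -1266 - 1*(-475) = -1266 + 475 = -791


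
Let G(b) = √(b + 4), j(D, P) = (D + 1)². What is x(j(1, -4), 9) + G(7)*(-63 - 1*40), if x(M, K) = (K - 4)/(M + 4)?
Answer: 5/8 - 103*√11 ≈ -340.99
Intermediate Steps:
j(D, P) = (1 + D)²
x(M, K) = (-4 + K)/(4 + M)
G(b) = √(4 + b)
x(j(1, -4), 9) + G(7)*(-63 - 1*40) = (-4 + 9)/(4 + (1 + 1)²) + √(4 + 7)*(-63 - 1*40) = 5/(4 + 2²) + √11*(-63 - 40) = 5/(4 + 4) + √11*(-103) = 5/8 - 103*√11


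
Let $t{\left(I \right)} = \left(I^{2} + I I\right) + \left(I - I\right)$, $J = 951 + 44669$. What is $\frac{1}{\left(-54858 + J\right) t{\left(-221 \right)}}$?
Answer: $- \frac{1}{902386316} \approx -1.1082 \cdot 10^{-9}$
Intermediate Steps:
$J = 45620$
$t{\left(I \right)} = 2 I^{2}$ ($t{\left(I \right)} = \left(I^{2} + I^{2}\right) + 0 = 2 I^{2} + 0 = 2 I^{2}$)
$\frac{1}{\left(-54858 + J\right) t{\left(-221 \right)}} = \frac{1}{\left(-54858 + 45620\right) 2 \left(-221\right)^{2}} = \frac{1}{\left(-9238\right) 2 \cdot 48841} = - \frac{1}{9238 \cdot 97682} = \left(- \frac{1}{9238}\right) \frac{1}{97682} = - \frac{1}{902386316}$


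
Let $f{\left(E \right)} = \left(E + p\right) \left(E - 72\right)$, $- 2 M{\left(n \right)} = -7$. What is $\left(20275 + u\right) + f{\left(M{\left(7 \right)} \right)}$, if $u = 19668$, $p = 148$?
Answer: $\frac{118261}{4} \approx 29565.0$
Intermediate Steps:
$M{\left(n \right)} = \frac{7}{2}$ ($M{\left(n \right)} = \left(- \frac{1}{2}\right) \left(-7\right) = \frac{7}{2}$)
$f{\left(E \right)} = \left(-72 + E\right) \left(148 + E\right)$ ($f{\left(E \right)} = \left(E + 148\right) \left(E - 72\right) = \left(148 + E\right) \left(-72 + E\right) = \left(-72 + E\right) \left(148 + E\right)$)
$\left(20275 + u\right) + f{\left(M{\left(7 \right)} \right)} = \left(20275 + 19668\right) + \left(-10656 + \left(\frac{7}{2}\right)^{2} + 76 \cdot \frac{7}{2}\right) = 39943 + \left(-10656 + \frac{49}{4} + 266\right) = 39943 - \frac{41511}{4} = \frac{118261}{4}$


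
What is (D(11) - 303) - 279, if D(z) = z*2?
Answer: -560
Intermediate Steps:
D(z) = 2*z
(D(11) - 303) - 279 = (2*11 - 303) - 279 = (22 - 303) - 279 = -281 - 279 = -560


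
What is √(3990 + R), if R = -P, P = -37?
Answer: √4027 ≈ 63.459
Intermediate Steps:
R = 37 (R = -1*(-37) = 37)
√(3990 + R) = √(3990 + 37) = √4027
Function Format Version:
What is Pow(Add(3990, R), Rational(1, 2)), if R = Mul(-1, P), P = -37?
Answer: Pow(4027, Rational(1, 2)) ≈ 63.459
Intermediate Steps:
R = 37 (R = Mul(-1, -37) = 37)
Pow(Add(3990, R), Rational(1, 2)) = Pow(Add(3990, 37), Rational(1, 2)) = Pow(4027, Rational(1, 2))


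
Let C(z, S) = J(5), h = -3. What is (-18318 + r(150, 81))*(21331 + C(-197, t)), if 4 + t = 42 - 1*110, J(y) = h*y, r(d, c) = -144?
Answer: -393535992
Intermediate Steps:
J(y) = -3*y
t = -72 (t = -4 + (42 - 1*110) = -4 + (42 - 110) = -4 - 68 = -72)
C(z, S) = -15 (C(z, S) = -3*5 = -15)
(-18318 + r(150, 81))*(21331 + C(-197, t)) = (-18318 - 144)*(21331 - 15) = -18462*21316 = -393535992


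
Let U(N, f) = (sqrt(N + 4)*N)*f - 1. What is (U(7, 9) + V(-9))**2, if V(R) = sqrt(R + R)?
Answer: (-1 + 63*sqrt(11) + 3*I*sqrt(2))**2 ≈ 43224.0 + 1764.5*I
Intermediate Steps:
V(R) = sqrt(2)*sqrt(R) (V(R) = sqrt(2*R) = sqrt(2)*sqrt(R))
U(N, f) = -1 + N*f*sqrt(4 + N) (U(N, f) = (sqrt(4 + N)*N)*f - 1 = (N*sqrt(4 + N))*f - 1 = N*f*sqrt(4 + N) - 1 = -1 + N*f*sqrt(4 + N))
(U(7, 9) + V(-9))**2 = ((-1 + 7*9*sqrt(4 + 7)) + sqrt(2)*sqrt(-9))**2 = ((-1 + 7*9*sqrt(11)) + sqrt(2)*(3*I))**2 = ((-1 + 63*sqrt(11)) + 3*I*sqrt(2))**2 = (-1 + 63*sqrt(11) + 3*I*sqrt(2))**2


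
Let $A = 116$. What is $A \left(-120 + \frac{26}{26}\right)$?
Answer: $-13804$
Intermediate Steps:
$A \left(-120 + \frac{26}{26}\right) = 116 \left(-120 + \frac{26}{26}\right) = 116 \left(-120 + 26 \cdot \frac{1}{26}\right) = 116 \left(-120 + 1\right) = 116 \left(-119\right) = -13804$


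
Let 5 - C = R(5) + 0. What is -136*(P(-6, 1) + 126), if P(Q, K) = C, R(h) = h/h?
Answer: -17680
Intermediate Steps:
R(h) = 1
C = 4 (C = 5 - (1 + 0) = 5 - 1*1 = 5 - 1 = 4)
P(Q, K) = 4
-136*(P(-6, 1) + 126) = -136*(4 + 126) = -136*130 = -17680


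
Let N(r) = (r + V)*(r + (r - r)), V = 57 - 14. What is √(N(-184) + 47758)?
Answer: √73702 ≈ 271.48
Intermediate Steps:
V = 43
N(r) = r*(43 + r) (N(r) = (r + 43)*(r + (r - r)) = (43 + r)*(r + 0) = (43 + r)*r = r*(43 + r))
√(N(-184) + 47758) = √(-184*(43 - 184) + 47758) = √(-184*(-141) + 47758) = √(25944 + 47758) = √73702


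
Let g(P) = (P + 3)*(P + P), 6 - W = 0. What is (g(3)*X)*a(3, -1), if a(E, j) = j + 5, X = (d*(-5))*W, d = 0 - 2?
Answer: 8640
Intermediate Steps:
W = 6 (W = 6 - 1*0 = 6 + 0 = 6)
d = -2
X = 60 (X = -2*(-5)*6 = 10*6 = 60)
a(E, j) = 5 + j
g(P) = 2*P*(3 + P) (g(P) = (3 + P)*(2*P) = 2*P*(3 + P))
(g(3)*X)*a(3, -1) = ((2*3*(3 + 3))*60)*(5 - 1) = ((2*3*6)*60)*4 = (36*60)*4 = 2160*4 = 8640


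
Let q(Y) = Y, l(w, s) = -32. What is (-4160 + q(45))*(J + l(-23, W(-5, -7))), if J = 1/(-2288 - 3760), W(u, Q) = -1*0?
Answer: 796404755/6048 ≈ 1.3168e+5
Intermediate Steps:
W(u, Q) = 0
J = -1/6048 (J = 1/(-6048) = -1/6048 ≈ -0.00016534)
(-4160 + q(45))*(J + l(-23, W(-5, -7))) = (-4160 + 45)*(-1/6048 - 32) = -4115*(-193537/6048) = 796404755/6048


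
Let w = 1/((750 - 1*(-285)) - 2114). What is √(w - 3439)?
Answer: 3*I*√444869542/1079 ≈ 58.643*I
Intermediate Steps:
w = -1/1079 (w = 1/((750 + 285) - 2114) = 1/(1035 - 2114) = 1/(-1079) = -1/1079 ≈ -0.00092678)
√(w - 3439) = √(-1/1079 - 3439) = √(-3710682/1079) = 3*I*√444869542/1079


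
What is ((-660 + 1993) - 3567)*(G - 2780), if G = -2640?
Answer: 12108280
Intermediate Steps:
((-660 + 1993) - 3567)*(G - 2780) = ((-660 + 1993) - 3567)*(-2640 - 2780) = (1333 - 3567)*(-5420) = -2234*(-5420) = 12108280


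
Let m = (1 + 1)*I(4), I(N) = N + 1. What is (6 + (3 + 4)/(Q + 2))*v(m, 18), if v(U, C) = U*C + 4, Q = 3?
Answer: 6808/5 ≈ 1361.6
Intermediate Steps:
I(N) = 1 + N
m = 10 (m = (1 + 1)*(1 + 4) = 2*5 = 10)
v(U, C) = 4 + C*U (v(U, C) = C*U + 4 = 4 + C*U)
(6 + (3 + 4)/(Q + 2))*v(m, 18) = (6 + (3 + 4)/(3 + 2))*(4 + 18*10) = (6 + 7/5)*(4 + 180) = (6 + 7*(1/5))*184 = (6 + 7/5)*184 = (37/5)*184 = 6808/5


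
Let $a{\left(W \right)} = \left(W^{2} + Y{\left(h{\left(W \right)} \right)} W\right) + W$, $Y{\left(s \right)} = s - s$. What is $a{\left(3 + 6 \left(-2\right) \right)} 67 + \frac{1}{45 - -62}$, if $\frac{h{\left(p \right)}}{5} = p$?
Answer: $\frac{516169}{107} \approx 4824.0$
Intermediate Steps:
$h{\left(p \right)} = 5 p$
$Y{\left(s \right)} = 0$
$a{\left(W \right)} = W + W^{2}$ ($a{\left(W \right)} = \left(W^{2} + 0 W\right) + W = \left(W^{2} + 0\right) + W = W^{2} + W = W + W^{2}$)
$a{\left(3 + 6 \left(-2\right) \right)} 67 + \frac{1}{45 - -62} = \left(3 + 6 \left(-2\right)\right) \left(1 + \left(3 + 6 \left(-2\right)\right)\right) 67 + \frac{1}{45 - -62} = \left(3 - 12\right) \left(1 + \left(3 - 12\right)\right) 67 + \frac{1}{45 + 62} = - 9 \left(1 - 9\right) 67 + \frac{1}{107} = \left(-9\right) \left(-8\right) 67 + \frac{1}{107} = 72 \cdot 67 + \frac{1}{107} = 4824 + \frac{1}{107} = \frac{516169}{107}$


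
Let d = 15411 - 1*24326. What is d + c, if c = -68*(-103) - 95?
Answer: -2006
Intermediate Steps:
d = -8915 (d = 15411 - 24326 = -8915)
c = 6909 (c = 7004 - 95 = 6909)
d + c = -8915 + 6909 = -2006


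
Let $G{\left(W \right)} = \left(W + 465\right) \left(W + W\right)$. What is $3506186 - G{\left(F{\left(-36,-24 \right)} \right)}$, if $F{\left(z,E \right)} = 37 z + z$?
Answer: $1035578$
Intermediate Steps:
$F{\left(z,E \right)} = 38 z$
$G{\left(W \right)} = 2 W \left(465 + W\right)$ ($G{\left(W \right)} = \left(465 + W\right) 2 W = 2 W \left(465 + W\right)$)
$3506186 - G{\left(F{\left(-36,-24 \right)} \right)} = 3506186 - 2 \cdot 38 \left(-36\right) \left(465 + 38 \left(-36\right)\right) = 3506186 - 2 \left(-1368\right) \left(465 - 1368\right) = 3506186 - 2 \left(-1368\right) \left(-903\right) = 3506186 - 2470608 = 1035578$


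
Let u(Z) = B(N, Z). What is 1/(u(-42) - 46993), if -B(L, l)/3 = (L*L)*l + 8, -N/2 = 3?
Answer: -1/42481 ≈ -2.3540e-5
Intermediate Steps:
N = -6 (N = -2*3 = -6)
B(L, l) = -24 - 3*l*L² (B(L, l) = -3*((L*L)*l + 8) = -3*(L²*l + 8) = -3*(l*L² + 8) = -3*(8 + l*L²) = -24 - 3*l*L²)
u(Z) = -24 - 108*Z (u(Z) = -24 - 3*Z*(-6)² = -24 - 3*Z*36 = -24 - 108*Z)
1/(u(-42) - 46993) = 1/((-24 - 108*(-42)) - 46993) = 1/((-24 + 4536) - 46993) = 1/(4512 - 46993) = 1/(-42481) = -1/42481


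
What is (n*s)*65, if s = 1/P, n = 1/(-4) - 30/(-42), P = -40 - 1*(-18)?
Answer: -845/616 ≈ -1.3718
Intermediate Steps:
P = -22 (P = -40 + 18 = -22)
n = 13/28 (n = 1*(-1/4) - 30*(-1/42) = -1/4 + 5/7 = 13/28 ≈ 0.46429)
s = -1/22 (s = 1/(-22) = -1/22 ≈ -0.045455)
(n*s)*65 = ((13/28)*(-1/22))*65 = -13/616*65 = -845/616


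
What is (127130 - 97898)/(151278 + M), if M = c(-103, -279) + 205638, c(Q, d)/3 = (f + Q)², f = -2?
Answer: 1392/18571 ≈ 0.074956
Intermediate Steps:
c(Q, d) = 3*(-2 + Q)²
M = 238713 (M = 3*(-2 - 103)² + 205638 = 3*(-105)² + 205638 = 3*11025 + 205638 = 33075 + 205638 = 238713)
(127130 - 97898)/(151278 + M) = (127130 - 97898)/(151278 + 238713) = 29232/389991 = 29232*(1/389991) = 1392/18571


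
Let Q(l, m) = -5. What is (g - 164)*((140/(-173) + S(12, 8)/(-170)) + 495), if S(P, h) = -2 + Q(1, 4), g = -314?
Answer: -3473951279/14705 ≈ -2.3624e+5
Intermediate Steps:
S(P, h) = -7 (S(P, h) = -2 - 5 = -7)
(g - 164)*((140/(-173) + S(12, 8)/(-170)) + 495) = (-314 - 164)*((140/(-173) - 7/(-170)) + 495) = -478*((140*(-1/173) - 7*(-1/170)) + 495) = -478*((-140/173 + 7/170) + 495) = -478*(-22589/29410 + 495) = -478*14535361/29410 = -3473951279/14705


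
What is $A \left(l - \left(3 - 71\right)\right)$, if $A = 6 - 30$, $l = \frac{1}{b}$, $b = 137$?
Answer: $- \frac{223608}{137} \approx -1632.2$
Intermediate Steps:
$l = \frac{1}{137} \approx 0.0072993$
$A = -24$ ($A = 6 - 30 = -24$)
$A \left(l - \left(3 - 71\right)\right) = - 24 \left(\frac{1}{137} - \left(3 - 71\right)\right) = - 24 \left(\frac{1}{137} - -68\right) = - 24 \left(\frac{1}{137} + 68\right) = \left(-24\right) \frac{9317}{137} = - \frac{223608}{137}$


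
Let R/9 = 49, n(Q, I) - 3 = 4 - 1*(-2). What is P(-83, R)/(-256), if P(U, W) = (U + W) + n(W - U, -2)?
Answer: -367/256 ≈ -1.4336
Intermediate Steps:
n(Q, I) = 9 (n(Q, I) = 3 + (4 - 1*(-2)) = 3 + (4 + 2) = 3 + 6 = 9)
R = 441 (R = 9*49 = 441)
P(U, W) = 9 + U + W (P(U, W) = (U + W) + 9 = 9 + U + W)
P(-83, R)/(-256) = (9 - 83 + 441)/(-256) = 367*(-1/256) = -367/256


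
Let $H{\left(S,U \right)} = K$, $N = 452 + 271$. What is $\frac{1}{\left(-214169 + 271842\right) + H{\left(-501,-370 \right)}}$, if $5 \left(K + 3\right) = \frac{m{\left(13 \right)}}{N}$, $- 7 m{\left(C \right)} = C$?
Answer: $\frac{25305}{1459339337} \approx 1.734 \cdot 10^{-5}$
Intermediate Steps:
$m{\left(C \right)} = - \frac{C}{7}$
$N = 723$
$K = - \frac{75928}{25305}$ ($K = -3 + \frac{\left(- \frac{1}{7}\right) 13 \cdot \frac{1}{723}}{5} = -3 + \frac{\left(- \frac{13}{7}\right) \frac{1}{723}}{5} = -3 + \frac{1}{5} \left(- \frac{13}{5061}\right) = -3 - \frac{13}{25305} = - \frac{75928}{25305} \approx -3.0005$)
$H{\left(S,U \right)} = - \frac{75928}{25305}$
$\frac{1}{\left(-214169 + 271842\right) + H{\left(-501,-370 \right)}} = \frac{1}{\left(-214169 + 271842\right) - \frac{75928}{25305}} = \frac{1}{57673 - \frac{75928}{25305}} = \frac{1}{\frac{1459339337}{25305}} = \frac{25305}{1459339337}$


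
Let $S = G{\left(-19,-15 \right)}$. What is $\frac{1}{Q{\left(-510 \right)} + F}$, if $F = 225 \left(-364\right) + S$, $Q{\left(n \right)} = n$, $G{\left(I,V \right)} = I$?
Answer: $- \frac{1}{82429} \approx -1.2132 \cdot 10^{-5}$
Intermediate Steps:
$S = -19$
$F = -81919$ ($F = 225 \left(-364\right) - 19 = -81900 - 19 = -81919$)
$\frac{1}{Q{\left(-510 \right)} + F} = \frac{1}{-510 - 81919} = \frac{1}{-82429} = - \frac{1}{82429}$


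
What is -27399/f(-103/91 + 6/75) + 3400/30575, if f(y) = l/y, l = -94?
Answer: -80157898361/261538550 ≈ -306.49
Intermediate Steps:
f(y) = -94/y
-27399/f(-103/91 + 6/75) + 3400/30575 = -27399/((-94/(-103/91 + 6/75))) + 3400/30575 = -27399/((-94/(-103*1/91 + 6*(1/75)))) + 3400*(1/30575) = -27399/((-94/(-103/91 + 2/25))) + 136/1223 = -27399/((-94/(-2393/2275))) + 136/1223 = -27399/((-94*(-2275/2393))) + 136/1223 = -27399/213850/2393 + 136/1223 = -27399*2393/213850 + 136/1223 = -65565807/213850 + 136/1223 = -80157898361/261538550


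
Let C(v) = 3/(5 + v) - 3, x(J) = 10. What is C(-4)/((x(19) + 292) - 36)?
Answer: 0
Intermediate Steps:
C(v) = -3 + 3/(5 + v) (C(v) = 3/(5 + v) - 3 = -3 + 3/(5 + v))
C(-4)/((x(19) + 292) - 36) = (3*(-4 - 1*(-4))/(5 - 4))/((10 + 292) - 36) = (3*(-4 + 4)/1)/(302 - 36) = (3*1*0)/266 = 0*(1/266) = 0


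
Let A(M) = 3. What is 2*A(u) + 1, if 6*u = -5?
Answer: 7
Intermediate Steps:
u = -5/6 (u = (1/6)*(-5) = -5/6 ≈ -0.83333)
2*A(u) + 1 = 2*3 + 1 = 6 + 1 = 7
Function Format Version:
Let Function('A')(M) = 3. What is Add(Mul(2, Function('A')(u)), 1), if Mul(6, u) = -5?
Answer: 7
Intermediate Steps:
u = Rational(-5, 6) (u = Mul(Rational(1, 6), -5) = Rational(-5, 6) ≈ -0.83333)
Add(Mul(2, Function('A')(u)), 1) = Add(Mul(2, 3), 1) = Add(6, 1) = 7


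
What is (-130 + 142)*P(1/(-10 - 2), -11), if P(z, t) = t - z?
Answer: -131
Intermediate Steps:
(-130 + 142)*P(1/(-10 - 2), -11) = (-130 + 142)*(-11 - 1/(-10 - 2)) = 12*(-11 - 1/(-12)) = 12*(-11 - 1*(-1/12)) = 12*(-11 + 1/12) = 12*(-131/12) = -131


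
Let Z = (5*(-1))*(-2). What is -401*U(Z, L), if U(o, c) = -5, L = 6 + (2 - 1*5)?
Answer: 2005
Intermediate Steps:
L = 3 (L = 6 + (2 - 5) = 6 - 3 = 3)
Z = 10 (Z = -5*(-2) = 10)
-401*U(Z, L) = -401*(-5) = 2005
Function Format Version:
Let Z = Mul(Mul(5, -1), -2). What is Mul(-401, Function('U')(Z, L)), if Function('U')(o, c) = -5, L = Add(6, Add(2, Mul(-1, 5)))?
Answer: 2005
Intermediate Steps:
L = 3 (L = Add(6, Add(2, -5)) = Add(6, -3) = 3)
Z = 10 (Z = Mul(-5, -2) = 10)
Mul(-401, Function('U')(Z, L)) = Mul(-401, -5) = 2005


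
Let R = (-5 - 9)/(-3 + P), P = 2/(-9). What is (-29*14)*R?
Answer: -1764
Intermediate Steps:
P = -2/9 (P = 2*(-⅑) = -2/9 ≈ -0.22222)
R = 126/29 (R = (-5 - 9)/(-3 - 2/9) = -14/(-29/9) = -14*(-9/29) = 126/29 ≈ 4.3448)
(-29*14)*R = -29*14*(126/29) = -406*126/29 = -1764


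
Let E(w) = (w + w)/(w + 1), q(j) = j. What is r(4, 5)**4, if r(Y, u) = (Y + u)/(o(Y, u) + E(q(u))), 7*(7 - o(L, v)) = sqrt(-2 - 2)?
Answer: 21732616864247247/18892007683240000 + 180094482148581*I/1180750480202500 ≈ 1.1504 + 0.15253*I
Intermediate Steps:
o(L, v) = 7 - 2*I/7 (o(L, v) = 7 - sqrt(-2 - 2)/7 = 7 - 2*I/7)
E(w) = 2*w/(1 + w) (E(w) = (2*w)/(1 + w) = 2*w/(1 + w))
r(Y, u) = (Y + u)/(7 - 2*I/7 + 2*u/(1 + u)) (r(Y, u) = (Y + u)/((7 - 2*I/7) + 2*u/(1 + u)) = (Y + u)/(7 - 2*I/7 + 2*u/(1 + u)))
r(4, 5)**4 = (7*(1 + 5)*(4 + 5)/(14*5 + (1 + 5)*(49 - 2*I)))**4 = (7*6*9/(70 + 6*(49 - 2*I)))**4 = (7*6*9/(70 + (294 - 12*I)))**4 = (7*6*9/(364 - 12*I))**4 = (7*((364 + 12*I)/132640)*6*9)**4 = (17199/16580 + 567*I/16580)**4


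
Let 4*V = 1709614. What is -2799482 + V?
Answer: -4744157/2 ≈ -2.3721e+6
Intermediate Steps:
V = 854807/2 (V = (¼)*1709614 = 854807/2 ≈ 4.2740e+5)
-2799482 + V = -2799482 + 854807/2 = -4744157/2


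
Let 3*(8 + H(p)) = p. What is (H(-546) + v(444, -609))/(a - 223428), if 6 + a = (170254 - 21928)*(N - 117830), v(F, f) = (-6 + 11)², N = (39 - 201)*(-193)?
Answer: 55/4279971766 ≈ 1.2851e-8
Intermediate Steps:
H(p) = -8 + p/3
N = 31266 (N = -162*(-193) = 31266)
v(F, f) = 25 (v(F, f) = 5² = 25)
a = -12839691870 (a = -6 + (170254 - 21928)*(31266 - 117830) = -6 + 148326*(-86564) = -6 - 12839691864 = -12839691870)
(H(-546) + v(444, -609))/(a - 223428) = ((-8 + (⅓)*(-546)) + 25)/(-12839691870 - 223428) = ((-8 - 182) + 25)/(-12839915298) = (-190 + 25)*(-1/12839915298) = -165*(-1/12839915298) = 55/4279971766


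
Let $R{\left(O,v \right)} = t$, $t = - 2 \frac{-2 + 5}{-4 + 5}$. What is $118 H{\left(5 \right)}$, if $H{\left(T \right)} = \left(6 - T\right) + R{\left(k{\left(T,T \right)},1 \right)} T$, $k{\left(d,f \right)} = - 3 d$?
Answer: $-3422$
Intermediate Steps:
$t = -6$ ($t = - 2 \cdot \frac{3}{1} = - 2 \cdot 3 \cdot 1 = \left(-2\right) 3 = -6$)
$R{\left(O,v \right)} = -6$
$H{\left(T \right)} = 6 - 7 T$ ($H{\left(T \right)} = \left(6 - T\right) - 6 T = 6 - 7 T$)
$118 H{\left(5 \right)} = 118 \left(6 - 35\right) = 118 \left(-29\right) = -3422$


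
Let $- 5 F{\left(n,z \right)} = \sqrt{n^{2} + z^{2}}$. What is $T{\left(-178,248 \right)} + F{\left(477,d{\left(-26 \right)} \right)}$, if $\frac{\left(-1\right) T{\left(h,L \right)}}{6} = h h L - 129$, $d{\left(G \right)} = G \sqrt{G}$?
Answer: $-47145018 - \frac{\sqrt{209953}}{5} \approx -4.7145 \cdot 10^{7}$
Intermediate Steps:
$d{\left(G \right)} = G^{\frac{3}{2}}$
$T{\left(h,L \right)} = 774 - 6 L h^{2}$ ($T{\left(h,L \right)} = - 6 \left(h h L - 129\right) = - 6 \left(h^{2} L - 129\right) = - 6 \left(L h^{2} - 129\right) = - 6 \left(-129 + L h^{2}\right) = 774 - 6 L h^{2}$)
$F{\left(n,z \right)} = - \frac{\sqrt{n^{2} + z^{2}}}{5}$
$T{\left(-178,248 \right)} + F{\left(477,d{\left(-26 \right)} \right)} = \left(774 - 1488 \left(-178\right)^{2}\right) - \frac{\sqrt{477^{2} + \left(\left(-26\right)^{\frac{3}{2}}\right)^{2}}}{5} = \left(774 - 1488 \cdot 31684\right) - \frac{\sqrt{227529 + \left(- 26 i \sqrt{26}\right)^{2}}}{5} = \left(774 - 47145792\right) - \frac{\sqrt{227529 - 17576}}{5} = -47145018 - \frac{\sqrt{209953}}{5}$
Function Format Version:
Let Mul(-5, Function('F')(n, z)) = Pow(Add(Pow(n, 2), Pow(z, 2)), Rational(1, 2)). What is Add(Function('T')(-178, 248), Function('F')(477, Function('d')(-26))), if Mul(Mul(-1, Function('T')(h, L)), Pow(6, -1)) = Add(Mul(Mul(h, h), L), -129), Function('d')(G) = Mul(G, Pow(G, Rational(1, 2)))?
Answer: Add(-47145018, Mul(Rational(-1, 5), Pow(209953, Rational(1, 2)))) ≈ -4.7145e+7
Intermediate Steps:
Function('d')(G) = Pow(G, Rational(3, 2))
Function('T')(h, L) = Add(774, Mul(-6, L, Pow(h, 2))) (Function('T')(h, L) = Mul(-6, Add(Mul(Mul(h, h), L), -129)) = Mul(-6, Add(Mul(Pow(h, 2), L), -129)) = Mul(-6, Add(Mul(L, Pow(h, 2)), -129)) = Mul(-6, Add(-129, Mul(L, Pow(h, 2)))) = Add(774, Mul(-6, L, Pow(h, 2))))
Function('F')(n, z) = Mul(Rational(-1, 5), Pow(Add(Pow(n, 2), Pow(z, 2)), Rational(1, 2)))
Add(Function('T')(-178, 248), Function('F')(477, Function('d')(-26))) = Add(Add(774, Mul(-6, 248, Pow(-178, 2))), Mul(Rational(-1, 5), Pow(Add(Pow(477, 2), Pow(Pow(-26, Rational(3, 2)), 2)), Rational(1, 2)))) = Add(Add(774, Mul(-6, 248, 31684)), Mul(Rational(-1, 5), Pow(Add(227529, Pow(Mul(-26, I, Pow(26, Rational(1, 2))), 2)), Rational(1, 2)))) = Add(Add(774, -47145792), Mul(Rational(-1, 5), Pow(Add(227529, -17576), Rational(1, 2)))) = Add(-47145018, Mul(Rational(-1, 5), Pow(209953, Rational(1, 2))))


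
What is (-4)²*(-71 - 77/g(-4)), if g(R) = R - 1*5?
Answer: -8992/9 ≈ -999.11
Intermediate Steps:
g(R) = -5 + R (g(R) = R - 5 = -5 + R)
(-4)²*(-71 - 77/g(-4)) = (-4)²*(-71 - 77/(-5 - 4)) = 16*(-71 - 77/(-9)) = 16*(-71 - 77*(-⅑)) = 16*(-71 + 77/9) = 16*(-562/9) = -8992/9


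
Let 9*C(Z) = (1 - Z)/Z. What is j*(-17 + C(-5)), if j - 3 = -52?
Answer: 12593/15 ≈ 839.53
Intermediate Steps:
j = -49 (j = 3 - 52 = -49)
C(Z) = (1 - Z)/(9*Z) (C(Z) = ((1 - Z)/Z)/9 = (1 - Z)/(9*Z))
j*(-17 + C(-5)) = -49*(-17 + (1/9)*(1 - 1*(-5))/(-5)) = -49*(-17 + (1/9)*(-1/5)*(1 + 5)) = -49*(-17 + (1/9)*(-1/5)*6) = -49*(-17 - 2/15) = -49*(-257/15) = 12593/15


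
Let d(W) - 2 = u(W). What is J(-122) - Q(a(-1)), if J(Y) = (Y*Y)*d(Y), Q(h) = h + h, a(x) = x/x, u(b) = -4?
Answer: -29770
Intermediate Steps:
d(W) = -2 (d(W) = 2 - 4 = -2)
a(x) = 1
Q(h) = 2*h
J(Y) = -2*Y² (J(Y) = (Y*Y)*(-2) = Y²*(-2) = -2*Y²)
J(-122) - Q(a(-1)) = -2*(-122)² - 2 = -2*14884 - 1*2 = -29768 - 2 = -29770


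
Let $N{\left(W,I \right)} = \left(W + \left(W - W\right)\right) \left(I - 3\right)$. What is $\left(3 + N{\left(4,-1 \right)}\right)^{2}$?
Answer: $169$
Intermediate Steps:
$N{\left(W,I \right)} = W \left(-3 + I\right)$ ($N{\left(W,I \right)} = \left(W + 0\right) \left(-3 + I\right) = W \left(-3 + I\right)$)
$\left(3 + N{\left(4,-1 \right)}\right)^{2} = \left(3 + 4 \left(-3 - 1\right)\right)^{2} = \left(3 + 4 \left(-4\right)\right)^{2} = \left(3 - 16\right)^{2} = \left(-13\right)^{2} = 169$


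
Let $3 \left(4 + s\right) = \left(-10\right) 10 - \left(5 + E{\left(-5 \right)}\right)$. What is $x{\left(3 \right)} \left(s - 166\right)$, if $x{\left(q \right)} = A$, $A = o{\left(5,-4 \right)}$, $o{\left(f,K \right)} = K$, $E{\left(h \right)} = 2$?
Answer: $\frac{2468}{3} \approx 822.67$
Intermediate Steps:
$A = -4$
$x{\left(q \right)} = -4$
$s = - \frac{119}{3}$ ($s = -4 + \frac{\left(-10\right) 10 - 7}{3} = -4 + \frac{-100 - 7}{3} = -4 + \frac{1}{3} \left(-107\right) = -4 - \frac{107}{3} = - \frac{119}{3} \approx -39.667$)
$x{\left(3 \right)} \left(s - 166\right) = - 4 \left(- \frac{119}{3} - 166\right) = \left(-4\right) \left(- \frac{617}{3}\right) = \frac{2468}{3}$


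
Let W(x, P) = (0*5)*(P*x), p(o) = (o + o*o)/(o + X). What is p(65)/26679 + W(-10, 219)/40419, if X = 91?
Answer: 55/53358 ≈ 0.0010308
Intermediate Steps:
p(o) = (o + o²)/(91 + o) (p(o) = (o + o*o)/(o + 91) = (o + o²)/(91 + o))
W(x, P) = 0 (W(x, P) = 0*(P*x) = 0)
p(65)/26679 + W(-10, 219)/40419 = (65*(1 + 65)/(91 + 65))/26679 + 0/40419 = (65*66/156)*(1/26679) + 0*(1/40419) = (65*(1/156)*66)*(1/26679) + 0 = (55/2)*(1/26679) + 0 = 55/53358 + 0 = 55/53358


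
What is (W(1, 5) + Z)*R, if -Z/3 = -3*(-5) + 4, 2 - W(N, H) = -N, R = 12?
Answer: -648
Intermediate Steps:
W(N, H) = 2 + N (W(N, H) = 2 - (-1)*N = 2 + N)
Z = -57 (Z = -3*(-3*(-5) + 4) = -3*(15 + 4) = -3*19 = -57)
(W(1, 5) + Z)*R = ((2 + 1) - 57)*12 = (3 - 57)*12 = -54*12 = -648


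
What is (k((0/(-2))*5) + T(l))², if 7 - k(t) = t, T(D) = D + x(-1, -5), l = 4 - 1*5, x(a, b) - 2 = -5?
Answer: 9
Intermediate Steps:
x(a, b) = -3 (x(a, b) = 2 - 5 = -3)
l = -1 (l = 4 - 5 = -1)
T(D) = -3 + D (T(D) = D - 3 = -3 + D)
k(t) = 7 - t
(k((0/(-2))*5) + T(l))² = ((7 - 0/(-2)*5) + (-3 - 1))² = ((7 - 0*(-½)*5) - 4)² = ((7 - 0*5) - 4)² = ((7 - 1*0) - 4)² = ((7 + 0) - 4)² = (7 - 4)² = 3² = 9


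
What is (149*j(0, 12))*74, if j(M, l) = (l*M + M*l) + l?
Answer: 132312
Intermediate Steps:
j(M, l) = l + 2*M*l (j(M, l) = (M*l + M*l) + l = 2*M*l + l = l + 2*M*l)
(149*j(0, 12))*74 = (149*(12*(1 + 2*0)))*74 = (149*(12*(1 + 0)))*74 = (149*(12*1))*74 = (149*12)*74 = 1788*74 = 132312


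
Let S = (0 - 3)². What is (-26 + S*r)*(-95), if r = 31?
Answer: -24035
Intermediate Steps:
S = 9 (S = (-3)² = 9)
(-26 + S*r)*(-95) = (-26 + 9*31)*(-95) = (-26 + 279)*(-95) = 253*(-95) = -24035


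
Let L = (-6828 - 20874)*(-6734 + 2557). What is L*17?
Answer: 1967091318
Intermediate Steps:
L = 115711254 (L = -27702*(-4177) = 115711254)
L*17 = 115711254*17 = 1967091318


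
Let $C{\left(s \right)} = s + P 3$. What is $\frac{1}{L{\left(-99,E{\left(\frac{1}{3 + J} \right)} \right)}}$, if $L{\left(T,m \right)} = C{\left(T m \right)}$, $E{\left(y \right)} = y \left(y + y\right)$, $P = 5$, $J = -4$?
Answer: $- \frac{1}{183} \approx -0.0054645$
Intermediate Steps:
$E{\left(y \right)} = 2 y^{2}$ ($E{\left(y \right)} = y 2 y = 2 y^{2}$)
$C{\left(s \right)} = 15 + s$ ($C{\left(s \right)} = s + 5 \cdot 3 = s + 15 = 15 + s$)
$L{\left(T,m \right)} = 15 + T m$
$\frac{1}{L{\left(-99,E{\left(\frac{1}{3 + J} \right)} \right)}} = \frac{1}{15 - 99 \cdot 2 \left(\frac{1}{3 - 4}\right)^{2}} = \frac{1}{15 - 99 \cdot 2 \left(\frac{1}{-1}\right)^{2}} = \frac{1}{15 - 99 \cdot 2 \left(-1\right)^{2}} = \frac{1}{15 - 99 \cdot 2 \cdot 1} = \frac{1}{15 - 198} = \frac{1}{-183} = - \frac{1}{183}$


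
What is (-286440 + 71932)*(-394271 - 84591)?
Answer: 102719729896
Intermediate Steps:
(-286440 + 71932)*(-394271 - 84591) = -214508*(-478862) = 102719729896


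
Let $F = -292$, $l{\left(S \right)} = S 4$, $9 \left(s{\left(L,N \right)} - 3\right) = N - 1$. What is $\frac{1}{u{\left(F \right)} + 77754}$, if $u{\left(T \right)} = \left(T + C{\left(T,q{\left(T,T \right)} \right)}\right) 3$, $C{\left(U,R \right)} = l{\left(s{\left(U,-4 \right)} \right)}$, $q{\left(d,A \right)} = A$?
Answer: $\frac{3}{230722} \approx 1.3003 \cdot 10^{-5}$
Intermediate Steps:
$s{\left(L,N \right)} = \frac{26}{9} + \frac{N}{9}$ ($s{\left(L,N \right)} = 3 + \frac{N - 1}{9} = 3 + \frac{-1 + N}{9} = 3 + \left(- \frac{1}{9} + \frac{N}{9}\right) = \frac{26}{9} + \frac{N}{9}$)
$l{\left(S \right)} = 4 S$
$C{\left(U,R \right)} = \frac{88}{9}$ ($C{\left(U,R \right)} = 4 \left(\frac{26}{9} + \frac{1}{9} \left(-4\right)\right) = 4 \left(\frac{26}{9} - \frac{4}{9}\right) = 4 \cdot \frac{22}{9} = \frac{88}{9}$)
$u{\left(T \right)} = \frac{88}{3} + 3 T$ ($u{\left(T \right)} = \left(T + \frac{88}{9}\right) 3 = \left(\frac{88}{9} + T\right) 3 = \frac{88}{3} + 3 T$)
$\frac{1}{u{\left(F \right)} + 77754} = \frac{1}{\left(\frac{88}{3} + 3 \left(-292\right)\right) + 77754} = \frac{1}{\left(\frac{88}{3} - 876\right) + 77754} = \frac{1}{- \frac{2540}{3} + 77754} = \frac{1}{\frac{230722}{3}} = \frac{3}{230722}$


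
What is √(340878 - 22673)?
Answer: √318205 ≈ 564.10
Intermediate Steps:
√(340878 - 22673) = √318205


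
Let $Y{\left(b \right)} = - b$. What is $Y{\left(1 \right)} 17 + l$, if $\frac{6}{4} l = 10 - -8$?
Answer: $-5$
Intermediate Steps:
$l = 12$ ($l = \frac{2 \left(10 - -8\right)}{3} = \frac{2 \left(10 + 8\right)}{3} = \frac{2}{3} \cdot 18 = 12$)
$Y{\left(1 \right)} 17 + l = \left(-1\right) 1 \cdot 17 + 12 = \left(-1\right) 17 + 12 = -17 + 12 = -5$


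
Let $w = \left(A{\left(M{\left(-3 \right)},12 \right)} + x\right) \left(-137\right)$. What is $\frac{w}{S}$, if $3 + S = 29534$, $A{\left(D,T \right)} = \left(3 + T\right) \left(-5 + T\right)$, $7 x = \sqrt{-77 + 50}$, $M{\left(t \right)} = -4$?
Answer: $- \frac{14385}{29531} - \frac{411 i \sqrt{3}}{206717} \approx -0.48712 - 0.0034437 i$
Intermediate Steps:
$x = \frac{3 i \sqrt{3}}{7}$ ($x = \frac{\sqrt{-77 + 50}}{7} = \frac{\sqrt{-27}}{7} = \frac{3 i \sqrt{3}}{7} \approx 0.74231 i$)
$A{\left(D,T \right)} = \left(-5 + T\right) \left(3 + T\right)$
$S = 29531$ ($S = -3 + 29534 = 29531$)
$w = -14385 - \frac{411 i \sqrt{3}}{7}$ ($w = \left(\left(-15 + 12^{2} - 24\right) + \frac{3 i \sqrt{3}}{7}\right) \left(-137\right) = \left(\left(-15 + 144 - 24\right) + \frac{3 i \sqrt{3}}{7}\right) \left(-137\right) = \left(105 + \frac{3 i \sqrt{3}}{7}\right) \left(-137\right) = -14385 - \frac{411 i \sqrt{3}}{7} \approx -14385.0 - 101.7 i$)
$\frac{w}{S} = \frac{-14385 - \frac{411 i \sqrt{3}}{7}}{29531} = \left(-14385 - \frac{411 i \sqrt{3}}{7}\right) \frac{1}{29531} = - \frac{14385}{29531} - \frac{411 i \sqrt{3}}{206717}$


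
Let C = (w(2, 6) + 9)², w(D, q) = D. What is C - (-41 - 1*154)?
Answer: 316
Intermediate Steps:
C = 121 (C = (2 + 9)² = 11² = 121)
C - (-41 - 1*154) = 121 - (-41 - 1*154) = 121 - (-41 - 154) = 121 - 1*(-195) = 121 + 195 = 316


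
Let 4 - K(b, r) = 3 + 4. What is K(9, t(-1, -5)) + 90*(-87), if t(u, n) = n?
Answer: -7833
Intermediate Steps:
K(b, r) = -3 (K(b, r) = 4 - (3 + 4) = 4 - 1*7 = 4 - 7 = -3)
K(9, t(-1, -5)) + 90*(-87) = -3 + 90*(-87) = -3 - 7830 = -7833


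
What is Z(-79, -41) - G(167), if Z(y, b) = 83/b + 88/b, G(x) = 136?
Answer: -5747/41 ≈ -140.17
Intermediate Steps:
Z(y, b) = 171/b
Z(-79, -41) - G(167) = 171/(-41) - 1*136 = 171*(-1/41) - 136 = -171/41 - 136 = -5747/41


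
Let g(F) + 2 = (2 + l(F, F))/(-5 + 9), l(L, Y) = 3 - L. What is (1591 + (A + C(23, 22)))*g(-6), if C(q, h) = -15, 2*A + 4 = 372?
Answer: 1320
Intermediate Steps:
A = 184 (A = -2 + (½)*372 = -2 + 186 = 184)
g(F) = -¾ - F/4 (g(F) = -2 + (2 + (3 - F))/(-5 + 9) = -2 + (5 - F)/4 = -2 + (5 - F)*(¼) = -2 + (5/4 - F/4) = -¾ - F/4)
(1591 + (A + C(23, 22)))*g(-6) = (1591 + (184 - 15))*(-¾ - ¼*(-6)) = (1591 + 169)*(-¾ + 3/2) = 1760*(¾) = 1320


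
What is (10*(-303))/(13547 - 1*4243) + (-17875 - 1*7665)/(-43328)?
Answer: 3323135/12597616 ≈ 0.26379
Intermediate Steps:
(10*(-303))/(13547 - 1*4243) + (-17875 - 1*7665)/(-43328) = -3030/(13547 - 4243) + (-17875 - 7665)*(-1/43328) = -3030/9304 - 25540*(-1/43328) = -3030*1/9304 + 6385/10832 = -1515/4652 + 6385/10832 = 3323135/12597616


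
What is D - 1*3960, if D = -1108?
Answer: -5068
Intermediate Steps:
D - 1*3960 = -1108 - 1*3960 = -1108 - 3960 = -5068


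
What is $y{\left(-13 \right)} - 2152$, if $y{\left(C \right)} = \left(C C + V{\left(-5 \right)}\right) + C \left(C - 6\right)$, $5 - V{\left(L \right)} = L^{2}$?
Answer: $-1756$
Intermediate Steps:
$V{\left(L \right)} = 5 - L^{2}$
$y{\left(C \right)} = -20 + C^{2} + C \left(-6 + C\right)$ ($y{\left(C \right)} = \left(C C + \left(5 - \left(-5\right)^{2}\right)\right) + C \left(C - 6\right) = \left(C^{2} + \left(5 - 25\right)\right) + C \left(C - 6\right) = \left(C^{2} + \left(5 - 25\right)\right) + C \left(-6 + C\right) = \left(C^{2} - 20\right) + C \left(-6 + C\right) = \left(-20 + C^{2}\right) + C \left(-6 + C\right) = -20 + C^{2} + C \left(-6 + C\right)$)
$y{\left(-13 \right)} - 2152 = \left(-20 - -78 + 2 \left(-13\right)^{2}\right) - 2152 = \left(-20 + 78 + 2 \cdot 169\right) - 2152 = \left(-20 + 78 + 338\right) - 2152 = 396 - 2152 = -1756$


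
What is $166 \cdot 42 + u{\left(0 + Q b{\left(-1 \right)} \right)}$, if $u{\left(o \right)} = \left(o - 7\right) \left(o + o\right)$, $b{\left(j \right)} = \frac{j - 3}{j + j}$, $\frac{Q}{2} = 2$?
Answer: $6988$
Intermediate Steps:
$Q = 4$ ($Q = 2 \cdot 2 = 4$)
$b{\left(j \right)} = \frac{-3 + j}{2 j}$
$u{\left(o \right)} = 2 o \left(-7 + o\right)$ ($u{\left(o \right)} = \left(-7 + o\right) 2 o = 2 o \left(-7 + o\right)$)
$166 \cdot 42 + u{\left(0 + Q b{\left(-1 \right)} \right)} = 166 \cdot 42 + 2 \left(0 + 4 \frac{-3 - 1}{2 \left(-1\right)}\right) \left(-7 + \left(0 + 4 \frac{-3 - 1}{2 \left(-1\right)}\right)\right) = 6972 + 2 \left(0 + 4 \cdot \frac{1}{2} \left(-1\right) \left(-4\right)\right) \left(-7 + \left(0 + 4 \cdot \frac{1}{2} \left(-1\right) \left(-4\right)\right)\right) = 6972 + 2 \left(0 + 4 \cdot 2\right) \left(-7 + \left(0 + 4 \cdot 2\right)\right) = 6972 + 2 \left(0 + 8\right) \left(-7 + \left(0 + 8\right)\right) = 6972 + 2 \cdot 8 \left(-7 + 8\right) = 6972 + 2 \cdot 8 \cdot 1 = 6972 + 16 = 6988$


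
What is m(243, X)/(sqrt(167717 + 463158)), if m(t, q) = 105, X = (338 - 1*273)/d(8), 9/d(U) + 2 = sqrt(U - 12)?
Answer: 3*sqrt(515)/515 ≈ 0.13220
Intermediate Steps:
d(U) = 9/(-2 + sqrt(-12 + U)) (d(U) = 9/(-2 + sqrt(U - 12)) = 9/(-2 + sqrt(-12 + U)))
X = -130/9 + 130*I/9 (X = (338 - 1*273)/((9/(-2 + sqrt(-12 + 8)))) = (338 - 273)/((9/(-2 + sqrt(-4)))) = 65/((9/(-2 + 2*I))) = 65/((9*((-2 - 2*I)/8))) = 65/((9*(-2 - 2*I)/8)) = 65*(-2/9 + 2*I/9) = -130/9 + 130*I/9 ≈ -14.444 + 14.444*I)
m(243, X)/(sqrt(167717 + 463158)) = 105/(sqrt(167717 + 463158)) = 105/(sqrt(630875)) = 105/((35*sqrt(515))) = 105*(sqrt(515)/18025) = 3*sqrt(515)/515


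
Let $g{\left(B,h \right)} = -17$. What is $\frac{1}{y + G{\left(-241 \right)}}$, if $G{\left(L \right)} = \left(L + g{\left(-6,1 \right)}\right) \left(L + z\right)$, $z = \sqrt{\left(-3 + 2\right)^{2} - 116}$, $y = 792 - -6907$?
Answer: $\frac{69877}{4890449989} + \frac{258 i \sqrt{115}}{4890449989} \approx 1.4288 \cdot 10^{-5} + 5.6574 \cdot 10^{-7} i$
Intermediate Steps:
$y = 7699$ ($y = 792 + 6907 = 7699$)
$z = i \sqrt{115}$ ($z = \sqrt{\left(-1\right)^{2} - 116} = \sqrt{1 - 116} = \sqrt{-115} = i \sqrt{115} \approx 10.724 i$)
$G{\left(L \right)} = \left(-17 + L\right) \left(L + i \sqrt{115}\right)$ ($G{\left(L \right)} = \left(L - 17\right) \left(L + i \sqrt{115}\right) = \left(-17 + L\right) \left(L + i \sqrt{115}\right)$)
$\frac{1}{y + G{\left(-241 \right)}} = \frac{1}{7699 + \left(\left(-241\right)^{2} - -4097 - 17 i \sqrt{115} + i \left(-241\right) \sqrt{115}\right)} = \frac{1}{7699 + \left(58081 + 4097 - 17 i \sqrt{115} - 241 i \sqrt{115}\right)} = \frac{1}{7699 + \left(62178 - 258 i \sqrt{115}\right)} = \frac{1}{69877 - 258 i \sqrt{115}}$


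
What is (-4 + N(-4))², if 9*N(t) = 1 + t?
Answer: 169/9 ≈ 18.778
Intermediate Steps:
N(t) = ⅑ + t/9 (N(t) = (1 + t)/9 = ⅑ + t/9)
(-4 + N(-4))² = (-4 + (⅑ + (⅑)*(-4)))² = (-4 + (⅑ - 4/9))² = (-4 - ⅓)² = (-13/3)² = 169/9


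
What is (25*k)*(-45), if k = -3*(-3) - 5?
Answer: -4500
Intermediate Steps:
k = 4 (k = 9 - 5 = 4)
(25*k)*(-45) = (25*4)*(-45) = 100*(-45) = -4500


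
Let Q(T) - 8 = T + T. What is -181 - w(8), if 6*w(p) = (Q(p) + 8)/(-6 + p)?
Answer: -551/3 ≈ -183.67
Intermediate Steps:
Q(T) = 8 + 2*T (Q(T) = 8 + (T + T) = 8 + 2*T)
w(p) = (16 + 2*p)/(6*(-6 + p)) (w(p) = (((8 + 2*p) + 8)/(-6 + p))/6 = ((16 + 2*p)/(-6 + p))/6 = (16 + 2*p)/(6*(-6 + p)))
-181 - w(8) = -181 - (8 + 8)/(3*(-6 + 8)) = -181 - 16/(3*2) = -181 - 1*8/3 = -181 - 8/3 = -551/3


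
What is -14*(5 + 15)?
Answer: -280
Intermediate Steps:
-14*(5 + 15) = -14*20 = -280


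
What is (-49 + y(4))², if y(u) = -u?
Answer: 2809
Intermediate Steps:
(-49 + y(4))² = (-49 - 1*4)² = (-49 - 4)² = (-53)² = 2809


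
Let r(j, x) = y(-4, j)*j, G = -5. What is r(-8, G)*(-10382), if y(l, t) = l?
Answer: -332224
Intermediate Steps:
r(j, x) = -4*j
r(-8, G)*(-10382) = -4*(-8)*(-10382) = 32*(-10382) = -332224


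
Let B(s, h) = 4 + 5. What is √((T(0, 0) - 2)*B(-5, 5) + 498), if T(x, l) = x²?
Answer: 4*√30 ≈ 21.909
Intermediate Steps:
B(s, h) = 9
√((T(0, 0) - 2)*B(-5, 5) + 498) = √((0² - 2)*9 + 498) = √((0 - 2)*9 + 498) = √(-2*9 + 498) = √(-18 + 498) = √480 = 4*√30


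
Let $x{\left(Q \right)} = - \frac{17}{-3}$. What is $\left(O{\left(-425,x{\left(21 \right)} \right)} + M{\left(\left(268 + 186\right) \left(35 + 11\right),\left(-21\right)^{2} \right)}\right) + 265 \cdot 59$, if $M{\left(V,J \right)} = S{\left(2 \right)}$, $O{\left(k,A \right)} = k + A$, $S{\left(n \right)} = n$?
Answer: $\frac{45653}{3} \approx 15218.0$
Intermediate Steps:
$x{\left(Q \right)} = \frac{17}{3}$ ($x{\left(Q \right)} = \left(-17\right) \left(- \frac{1}{3}\right) = \frac{17}{3}$)
$O{\left(k,A \right)} = A + k$
$M{\left(V,J \right)} = 2$
$\left(O{\left(-425,x{\left(21 \right)} \right)} + M{\left(\left(268 + 186\right) \left(35 + 11\right),\left(-21\right)^{2} \right)}\right) + 265 \cdot 59 = \left(\left(\frac{17}{3} - 425\right) + 2\right) + 265 \cdot 59 = \left(- \frac{1258}{3} + 2\right) + 15635 = - \frac{1252}{3} + 15635 = \frac{45653}{3}$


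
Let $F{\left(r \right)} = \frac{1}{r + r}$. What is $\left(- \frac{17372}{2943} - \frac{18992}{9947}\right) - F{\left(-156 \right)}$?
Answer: $- \frac{23774286953}{3044498184} \approx -7.8089$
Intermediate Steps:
$F{\left(r \right)} = \frac{1}{2 r}$
$\left(- \frac{17372}{2943} - \frac{18992}{9947}\right) - F{\left(-156 \right)} = \left(- \frac{17372}{2943} - \frac{18992}{9947}\right) - \frac{1}{2 \left(-156\right)} = \left(\left(-17372\right) \frac{1}{2943} - \frac{18992}{9947}\right) - \frac{1}{2} \left(- \frac{1}{156}\right) = \left(- \frac{17372}{2943} - \frac{18992}{9947}\right) - - \frac{1}{312} = - \frac{228692740}{29274021} + \frac{1}{312} = - \frac{23774286953}{3044498184}$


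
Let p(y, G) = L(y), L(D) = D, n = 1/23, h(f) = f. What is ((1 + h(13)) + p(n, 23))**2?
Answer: 104329/529 ≈ 197.22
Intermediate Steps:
n = 1/23 ≈ 0.043478
p(y, G) = y
((1 + h(13)) + p(n, 23))**2 = ((1 + 13) + 1/23)**2 = (14 + 1/23)**2 = (323/23)**2 = 104329/529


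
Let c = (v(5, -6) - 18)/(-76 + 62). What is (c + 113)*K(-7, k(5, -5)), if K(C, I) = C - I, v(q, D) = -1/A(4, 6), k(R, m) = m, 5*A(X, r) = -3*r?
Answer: -28795/126 ≈ -228.53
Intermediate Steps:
A(X, r) = -3*r/5 (A(X, r) = (-3*r)/5 = -3*r/5)
v(q, D) = 5/18 (v(q, D) = -1/((-3/5*6)) = -1/(-18/5) = -1*(-5/18) = 5/18)
c = 319/252 (c = (5/18 - 18)/(-76 + 62) = -319/18/(-14) = -319/18*(-1/14) = 319/252 ≈ 1.2659)
(c + 113)*K(-7, k(5, -5)) = (319/252 + 113)*(-7 - 1*(-5)) = 28795*(-7 + 5)/252 = (28795/252)*(-2) = -28795/126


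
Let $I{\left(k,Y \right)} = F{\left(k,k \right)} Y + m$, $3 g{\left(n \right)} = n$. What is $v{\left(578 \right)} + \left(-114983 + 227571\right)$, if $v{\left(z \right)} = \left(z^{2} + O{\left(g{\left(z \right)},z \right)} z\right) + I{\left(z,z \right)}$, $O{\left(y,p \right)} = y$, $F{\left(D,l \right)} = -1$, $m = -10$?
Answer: $\frac{1672336}{3} \approx 5.5745 \cdot 10^{5}$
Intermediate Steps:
$g{\left(n \right)} = \frac{n}{3}$
$I{\left(k,Y \right)} = -10 - Y$ ($I{\left(k,Y \right)} = - Y - 10 = -10 - Y$)
$v{\left(z \right)} = -10 - z + \frac{4 z^{2}}{3}$ ($v{\left(z \right)} = \left(z^{2} + \frac{z}{3} z\right) - \left(10 + z\right) = \left(z^{2} + \frac{z^{2}}{3}\right) - \left(10 + z\right) = \frac{4 z^{2}}{3} - \left(10 + z\right) = -10 - z + \frac{4 z^{2}}{3}$)
$v{\left(578 \right)} + \left(-114983 + 227571\right) = \left(-10 - 578 + \frac{4 \cdot 578^{2}}{3}\right) + \left(-114983 + 227571\right) = \left(-10 - 578 + \frac{4}{3} \cdot 334084\right) + 112588 = \left(-10 - 578 + \frac{1336336}{3}\right) + 112588 = \frac{1334572}{3} + 112588 = \frac{1672336}{3}$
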